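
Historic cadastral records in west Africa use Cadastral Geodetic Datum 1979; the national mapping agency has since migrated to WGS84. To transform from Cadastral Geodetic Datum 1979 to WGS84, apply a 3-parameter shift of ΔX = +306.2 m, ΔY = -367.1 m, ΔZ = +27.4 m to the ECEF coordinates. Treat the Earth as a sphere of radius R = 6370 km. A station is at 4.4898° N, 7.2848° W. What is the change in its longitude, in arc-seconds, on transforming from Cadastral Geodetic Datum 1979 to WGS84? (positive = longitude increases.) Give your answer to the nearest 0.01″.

Δλ = -10.57″

sin φ = 0.078282, cos φ = 0.996931, sin λ = -0.126801, cos λ = 0.991928.
East component: ΔE = −sin λ·ΔX + cos λ·ΔY = −(-0.126801)(306.2) + (0.991928)(-367.1) = -325.31 m.
1° of latitude spans πR/180 = 111177 m; at latitude φ, 1° of longitude spans that × cos φ = 110836.3 m, so Δλ = -325.31 / 110836.3 × 3600 = -10.566″.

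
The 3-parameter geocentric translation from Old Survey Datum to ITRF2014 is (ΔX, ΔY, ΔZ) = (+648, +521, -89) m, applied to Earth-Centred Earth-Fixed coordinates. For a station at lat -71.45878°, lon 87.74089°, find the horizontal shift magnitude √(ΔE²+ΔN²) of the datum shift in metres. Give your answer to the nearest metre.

795 m

The local east axis at (φ, λ) is (−sin λ, cos λ, 0), so ΔE = −sin(87.74089°)·648 + cos(87.74089°)·521 = -626.96 m.
The local north axis is (−sin φ cos λ, −sin φ sin λ, cos φ), giving ΔN = 24.217 + 493.574 − 28.301 = 489.49 m.
Horizontal magnitude = √(ΔE² + ΔN²) = √((-626.96)² + 489.49²) = 795.41 m.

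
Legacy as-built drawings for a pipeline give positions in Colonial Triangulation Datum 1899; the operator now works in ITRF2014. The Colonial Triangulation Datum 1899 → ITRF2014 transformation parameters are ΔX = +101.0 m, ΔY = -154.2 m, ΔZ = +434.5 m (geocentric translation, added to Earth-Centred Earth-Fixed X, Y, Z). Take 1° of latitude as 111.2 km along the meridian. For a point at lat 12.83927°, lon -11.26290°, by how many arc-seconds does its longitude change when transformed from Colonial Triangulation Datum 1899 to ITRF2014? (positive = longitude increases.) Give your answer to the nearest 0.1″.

sin φ = 0.222217, cos φ = 0.974997, sin λ = -0.195311, cos λ = 0.980741.
East component: ΔE = −sin λ·ΔX + cos λ·ΔY = −(-0.195311)(101.0) + (0.980741)(-154.2) = -131.50 m.
1° of latitude spans 111200 m; at latitude φ, 1° of longitude spans that × cos φ = 108419.7 m, so Δλ = -131.50 / 108419.7 × 3600 = -4.366″.

Δλ = -4.4″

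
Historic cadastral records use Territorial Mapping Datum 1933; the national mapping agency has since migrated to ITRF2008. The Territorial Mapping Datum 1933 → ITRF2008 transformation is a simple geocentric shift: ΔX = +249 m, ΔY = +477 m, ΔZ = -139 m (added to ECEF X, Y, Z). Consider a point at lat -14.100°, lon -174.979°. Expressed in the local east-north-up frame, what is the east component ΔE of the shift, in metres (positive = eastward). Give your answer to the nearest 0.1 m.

ΔE = -453.4 m

The local east axis at (φ, λ) is (−sin λ, cos λ, 0), so ΔE = −sin(-174.979°)·249 + cos(-174.979°)·477 = -453.38 m.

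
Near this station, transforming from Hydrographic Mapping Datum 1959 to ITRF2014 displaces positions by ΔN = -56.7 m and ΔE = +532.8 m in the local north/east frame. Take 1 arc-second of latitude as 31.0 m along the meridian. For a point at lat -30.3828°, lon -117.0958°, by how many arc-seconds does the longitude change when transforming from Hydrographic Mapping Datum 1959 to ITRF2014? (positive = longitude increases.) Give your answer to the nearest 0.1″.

Δλ = 19.9″

At latitude -30.3828°, cos φ = 0.862666.
1″ of longitude at this latitude = 31.00 × cos φ = 26.7426 m, so Δλ = 532.8 / 26.7426 = 19.923″.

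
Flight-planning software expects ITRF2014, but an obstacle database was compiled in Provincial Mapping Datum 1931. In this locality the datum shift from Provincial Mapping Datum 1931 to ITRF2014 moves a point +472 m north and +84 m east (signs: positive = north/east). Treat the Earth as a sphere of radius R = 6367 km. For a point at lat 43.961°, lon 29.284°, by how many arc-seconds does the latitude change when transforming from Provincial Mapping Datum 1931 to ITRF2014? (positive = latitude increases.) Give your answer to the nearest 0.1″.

On a sphere of radius R, 1 rad of latitude = R, so Δφ = ΔN / R = 472.0 / 6367000 = 7.4132e-05 rad = 15.291″.

Δφ = 15.3″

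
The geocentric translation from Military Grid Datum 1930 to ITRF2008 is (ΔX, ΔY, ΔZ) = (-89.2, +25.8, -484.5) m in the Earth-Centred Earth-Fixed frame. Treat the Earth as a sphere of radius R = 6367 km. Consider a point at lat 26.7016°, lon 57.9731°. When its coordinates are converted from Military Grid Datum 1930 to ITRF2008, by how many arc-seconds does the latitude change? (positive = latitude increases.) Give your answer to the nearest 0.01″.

Δφ = -13.65″

sin φ = 0.449344, cos φ = 0.893359, sin λ = 0.847799, cos λ = 0.530317.
North component: ΔN = −sin φ cos λ·ΔX − sin φ sin λ·ΔY + cos φ·ΔZ = −(0.449344)(0.530317)(-89.2) − (0.449344)(0.847799)(25.8) + (0.893359)(-484.5) = -421.41 m.
1° of latitude spans πR/180 = 111125 m, so Δφ = -421.41 / 111125 × 3600 = -13.652″.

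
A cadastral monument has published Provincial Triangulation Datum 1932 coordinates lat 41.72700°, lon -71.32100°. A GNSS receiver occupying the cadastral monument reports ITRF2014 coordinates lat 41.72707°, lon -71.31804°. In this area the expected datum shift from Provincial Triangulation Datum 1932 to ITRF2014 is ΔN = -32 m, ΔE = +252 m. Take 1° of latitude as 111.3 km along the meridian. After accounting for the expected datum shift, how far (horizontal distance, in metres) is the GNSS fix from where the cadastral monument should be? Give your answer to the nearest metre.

Observed coordinate differences: Δφ = +0.00007°, Δλ = +0.00296°.
Converting to metres (1° lat = 111300 m, cos φ = 0.746325): observed ΔN = 7.8 m, observed ΔE = 245.9 m.
Subtracting the expected shift leaves a residual of 7.8 − (-32) = 39.8 m north and 245.9 − (252) = -6.1 m east.
Residual distance = √(39.8² + (-6.1)²) = 40.3 m.

40 m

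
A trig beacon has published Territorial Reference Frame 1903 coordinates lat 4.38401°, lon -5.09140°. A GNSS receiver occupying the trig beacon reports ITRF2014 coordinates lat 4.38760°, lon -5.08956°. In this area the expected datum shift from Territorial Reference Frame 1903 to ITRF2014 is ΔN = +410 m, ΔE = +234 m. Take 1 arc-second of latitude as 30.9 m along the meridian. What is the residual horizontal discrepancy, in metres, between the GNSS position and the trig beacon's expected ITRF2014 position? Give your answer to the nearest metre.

32 m

Observed coordinate differences: Δφ = +0.00359°, Δλ = +0.00184°.
Converting to metres (1° lat = 111240 m, cos φ = 0.997074): observed ΔN = 399.4 m, observed ΔE = 204.1 m.
Subtracting the expected shift leaves a residual of 399.4 − (410) = -10.6 m north and 204.1 − (234) = -29.9 m east.
Residual distance = √((-10.6)² + (-29.9)²) = 31.8 m.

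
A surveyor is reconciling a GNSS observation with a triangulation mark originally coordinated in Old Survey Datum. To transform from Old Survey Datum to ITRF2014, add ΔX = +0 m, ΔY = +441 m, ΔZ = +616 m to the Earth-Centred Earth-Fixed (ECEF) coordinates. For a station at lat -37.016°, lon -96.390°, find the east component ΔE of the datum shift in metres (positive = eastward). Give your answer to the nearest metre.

ΔE = -49 m

At φ = -37.016°, λ = -96.390°: sin φ = -0.602038, cos φ = 0.798467, sin λ = -0.993787, cos λ = -0.111295.
ΔE = −sin λ·ΔX + cos λ·ΔY = −(-0.993787)·(0) + (-0.111295)·(441) = -49.08 m.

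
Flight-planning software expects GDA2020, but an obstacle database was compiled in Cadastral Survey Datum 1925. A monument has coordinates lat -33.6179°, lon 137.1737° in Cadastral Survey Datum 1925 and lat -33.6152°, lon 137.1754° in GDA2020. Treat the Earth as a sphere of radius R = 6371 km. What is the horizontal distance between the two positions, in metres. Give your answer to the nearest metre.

339 m

Δφ = -33.6152° − -33.6179° = +0.0027°; Δλ = 137.1754° − 137.1737° = +0.0017°.
1° along a meridian = πR/180 = 111195 m.
ΔN = Δφ × 111195 = 300.2 m; ΔE = Δλ × 111195 × cos(-33.6179°) = +0.0017 × 111195 × 0.832748 = 157.4 m.
Distance = √(ΔE² + ΔN²) = √(157.4² + 300.2²) = 339.0 m.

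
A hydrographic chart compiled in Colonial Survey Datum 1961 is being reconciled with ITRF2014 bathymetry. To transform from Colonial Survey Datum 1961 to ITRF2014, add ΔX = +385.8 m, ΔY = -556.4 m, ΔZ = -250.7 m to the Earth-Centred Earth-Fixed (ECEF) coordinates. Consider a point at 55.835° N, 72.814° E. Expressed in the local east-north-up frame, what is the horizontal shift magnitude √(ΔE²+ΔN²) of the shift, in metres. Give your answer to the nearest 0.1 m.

570.9 m

At φ = 55.835°, λ = 72.814°: sin φ = 0.827424, cos φ = 0.561578, sin λ = 0.955351, cos λ = 0.295475.
ΔE = −sin λ·ΔX + cos λ·ΔY = −(0.955351)·(385.8) + (0.295475)·(-556.4) = -532.98 m.
ΔN = −sin φ cos λ·ΔX − sin φ sin λ·ΔY + cos φ·ΔZ = −(0.827424)(0.295475)(385.8) − (0.827424)(0.955351)(-556.4) + (0.561578)(-250.7) = 204.71 m.
Horizontal magnitude = √(ΔE² + ΔN²) = √((-532.98)² + 204.71²) = 570.94 m.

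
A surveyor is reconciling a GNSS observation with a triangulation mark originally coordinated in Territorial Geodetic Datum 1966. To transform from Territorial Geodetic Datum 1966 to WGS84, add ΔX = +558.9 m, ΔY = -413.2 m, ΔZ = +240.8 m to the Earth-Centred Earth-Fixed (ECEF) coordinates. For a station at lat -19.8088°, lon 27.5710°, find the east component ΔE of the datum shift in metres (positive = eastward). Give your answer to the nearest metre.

The local east axis at (φ, λ) is (−sin λ, cos λ, 0), so ΔE = −sin(27.5710°)·558.9 + cos(27.5710°)·(-413.2) = -624.96 m.

ΔE = -625 m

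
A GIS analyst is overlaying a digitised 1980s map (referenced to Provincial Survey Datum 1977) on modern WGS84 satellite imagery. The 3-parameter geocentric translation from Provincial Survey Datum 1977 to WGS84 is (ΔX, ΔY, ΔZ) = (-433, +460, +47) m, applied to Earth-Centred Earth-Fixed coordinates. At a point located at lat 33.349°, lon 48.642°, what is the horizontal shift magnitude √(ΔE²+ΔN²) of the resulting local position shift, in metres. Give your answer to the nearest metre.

629 m

At φ = 33.349°, λ = 48.642°: sin φ = 0.549737, cos φ = 0.835338, sin λ = 0.750596, cos λ = 0.660762.
ΔE = −sin λ·ΔX + cos λ·ΔY = −(0.750596)·(-433) + (0.660762)·(460) = 628.96 m.
ΔN = −sin φ cos λ·ΔX − sin φ sin λ·ΔY + cos φ·ΔZ = −(0.549737)(0.660762)(-433) − (0.549737)(0.750596)(460) + (0.835338)(47) = 6.74 m.
Horizontal magnitude = √(ΔE² + ΔN²) = √(628.96² + 6.74²) = 628.99 m.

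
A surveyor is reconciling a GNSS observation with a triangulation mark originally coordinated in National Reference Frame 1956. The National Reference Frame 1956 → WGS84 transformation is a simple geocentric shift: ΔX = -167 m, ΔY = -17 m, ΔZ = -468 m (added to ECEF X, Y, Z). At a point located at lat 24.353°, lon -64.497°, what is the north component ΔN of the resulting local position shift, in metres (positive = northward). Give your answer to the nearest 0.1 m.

At φ = 24.353°, λ = -64.497°: sin φ = 0.412357, cos φ = 0.911022, sin λ = -0.902563, cos λ = 0.430558.
ΔN = −sin φ cos λ·ΔX − sin φ sin λ·ΔY + cos φ·ΔZ = −(0.412357)(0.430558)(-167) − (0.412357)(-0.902563)(-17) + (0.911022)(-468) = -403.04 m.

ΔN = -403.0 m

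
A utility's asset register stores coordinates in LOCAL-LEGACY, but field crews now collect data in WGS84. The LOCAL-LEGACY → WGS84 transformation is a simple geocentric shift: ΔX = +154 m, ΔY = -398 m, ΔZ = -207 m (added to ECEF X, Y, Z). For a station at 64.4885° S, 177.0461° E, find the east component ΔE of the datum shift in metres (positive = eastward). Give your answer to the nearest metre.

ΔE = 390 m

At φ = -64.4885°, λ = 177.0461°: sin φ = -0.902499, cos φ = 0.430692, sin λ = 0.051532, cos λ = -0.998671.
ΔE = −sin λ·ΔX + cos λ·ΔY = −(0.051532)·(154) + (-0.998671)·(-398) = 389.54 m.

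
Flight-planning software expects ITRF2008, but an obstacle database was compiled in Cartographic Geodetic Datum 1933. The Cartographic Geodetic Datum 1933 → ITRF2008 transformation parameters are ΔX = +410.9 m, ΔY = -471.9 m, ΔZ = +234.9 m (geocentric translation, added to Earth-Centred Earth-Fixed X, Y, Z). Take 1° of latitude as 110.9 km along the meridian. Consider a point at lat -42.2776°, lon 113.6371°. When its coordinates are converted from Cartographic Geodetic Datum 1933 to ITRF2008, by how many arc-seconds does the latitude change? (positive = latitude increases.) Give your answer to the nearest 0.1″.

sin φ = -0.672723, cos φ = 0.739894, sin λ = 0.916103, cos λ = -0.400942.
North component: ΔN = −sin φ cos λ·ΔX − sin φ sin λ·ΔY + cos φ·ΔZ = −(-0.672723)(-0.400942)(410.9) − (-0.672723)(0.916103)(-471.9) + (0.739894)(234.9) = -227.85 m.
1° of latitude spans 110900 m, so Δφ = -227.85 / 110900 × 3600 = -7.396″.

Δφ = -7.4″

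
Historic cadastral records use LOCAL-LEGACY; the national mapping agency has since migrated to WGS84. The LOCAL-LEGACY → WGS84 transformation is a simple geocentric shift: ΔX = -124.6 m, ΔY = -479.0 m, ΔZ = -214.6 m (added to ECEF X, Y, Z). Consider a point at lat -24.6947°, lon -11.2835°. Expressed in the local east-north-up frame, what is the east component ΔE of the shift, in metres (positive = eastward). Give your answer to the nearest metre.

ΔE = -494 m

The local east axis at (φ, λ) is (−sin λ, cos λ, 0), so ΔE = −sin(-11.2835°)·(-124.6) + cos(-11.2835°)·(-479.0) = -494.12 m.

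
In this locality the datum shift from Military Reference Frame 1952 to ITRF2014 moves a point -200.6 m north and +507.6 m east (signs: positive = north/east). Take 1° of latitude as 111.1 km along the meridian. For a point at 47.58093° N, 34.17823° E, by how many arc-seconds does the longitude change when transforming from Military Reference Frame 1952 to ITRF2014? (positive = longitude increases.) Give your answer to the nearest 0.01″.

At latitude 47.58093°, cos φ = 0.674548.
1° of longitude at this latitude = 111.1 × cos φ = 74.94 km, so Δλ = 507.6 / 74942.3 = 0.0067732° = 24.384″.

Δλ = 24.38″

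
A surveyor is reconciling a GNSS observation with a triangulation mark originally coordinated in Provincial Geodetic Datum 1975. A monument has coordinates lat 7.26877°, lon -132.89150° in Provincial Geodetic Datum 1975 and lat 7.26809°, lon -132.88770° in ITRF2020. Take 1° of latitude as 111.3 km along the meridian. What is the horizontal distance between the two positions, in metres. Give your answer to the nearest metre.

426 m

Δφ = 7.26809° − 7.26877° = -0.00068°; Δλ = -132.88770° − -132.89150° = +0.00380°.
ΔN = Δφ × 111300 = -75.7 m; ΔE = Δλ × 111300 × cos(7.26877°) = +0.00380 × 111300 × 0.991964 = 419.5 m.
Distance = √(ΔE² + ΔN²) = √(419.5² + (-75.7)²) = 426.3 m.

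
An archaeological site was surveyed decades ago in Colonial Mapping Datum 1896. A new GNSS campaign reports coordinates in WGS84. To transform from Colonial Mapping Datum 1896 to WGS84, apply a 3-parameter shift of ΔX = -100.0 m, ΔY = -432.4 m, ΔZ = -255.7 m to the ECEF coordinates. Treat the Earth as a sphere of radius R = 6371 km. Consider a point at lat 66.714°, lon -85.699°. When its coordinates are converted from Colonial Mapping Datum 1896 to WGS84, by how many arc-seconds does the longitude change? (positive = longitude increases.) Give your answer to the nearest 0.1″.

Δλ = -10.8″

sin φ = 0.918543, cos φ = 0.395321, sin λ = -0.997184, cos λ = 0.074996.
East component: ΔE = −sin λ·ΔX + cos λ·ΔY = −(-0.997184)(-100.0) + (0.074996)(-432.4) = -132.15 m.
1° of latitude spans πR/180 = 111195 m; at latitude φ, 1° of longitude spans that × cos φ = 43957.7 m, so Δλ = -132.15 / 43957.7 × 3600 = -10.822″.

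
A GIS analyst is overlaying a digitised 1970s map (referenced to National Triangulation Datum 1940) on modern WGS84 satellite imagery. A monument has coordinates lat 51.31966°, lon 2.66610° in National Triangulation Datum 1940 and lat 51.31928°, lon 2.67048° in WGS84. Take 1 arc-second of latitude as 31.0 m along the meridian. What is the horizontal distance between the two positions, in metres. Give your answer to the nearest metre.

308 m

Δφ = 51.31928° − 51.31966° = -0.00038°; Δλ = 2.67048° − 2.66610° = +0.00438°.
1° of latitude = 3600 × 31.00 = 111600 m.
ΔN = Δφ × 111600 = -42.4 m; ΔE = Δλ × 111600 × cos(51.31966°) = +0.00438 × 111600 × 0.624975 = 305.5 m.
Distance = √(ΔE² + ΔN²) = √(305.5² + (-42.4)²) = 308.4 m.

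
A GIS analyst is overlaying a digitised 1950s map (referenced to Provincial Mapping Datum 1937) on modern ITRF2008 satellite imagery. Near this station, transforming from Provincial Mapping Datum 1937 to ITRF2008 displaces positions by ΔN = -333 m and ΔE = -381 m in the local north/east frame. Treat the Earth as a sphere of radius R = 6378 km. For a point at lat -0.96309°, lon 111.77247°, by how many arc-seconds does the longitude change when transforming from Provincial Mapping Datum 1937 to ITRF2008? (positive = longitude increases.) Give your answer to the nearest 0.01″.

Δλ = -12.32″

At latitude -0.96309°, cos φ = 0.999859.
One radian of longitude at latitude φ spans R cos φ, so Δλ = ΔE / (R cos φ) = -381.0 / (6378000 × 0.999859) = -5.9745e-05 rad = -12.323″.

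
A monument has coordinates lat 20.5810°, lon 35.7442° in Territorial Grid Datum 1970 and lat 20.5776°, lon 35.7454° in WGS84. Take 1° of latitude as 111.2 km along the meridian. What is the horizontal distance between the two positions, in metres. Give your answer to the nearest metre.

Δφ = 20.5776° − 20.5810° = -0.0034°; Δλ = 35.7454° − 35.7442° = +0.0012°.
ΔN = Δφ × 111200 = -378.1 m; ΔE = Δλ × 111200 × cos(20.5810°) = +0.0012 × 111200 × 0.936176 = 124.9 m.
Distance = √(ΔE² + ΔN²) = √(124.9² + (-378.1)²) = 398.2 m.

398 m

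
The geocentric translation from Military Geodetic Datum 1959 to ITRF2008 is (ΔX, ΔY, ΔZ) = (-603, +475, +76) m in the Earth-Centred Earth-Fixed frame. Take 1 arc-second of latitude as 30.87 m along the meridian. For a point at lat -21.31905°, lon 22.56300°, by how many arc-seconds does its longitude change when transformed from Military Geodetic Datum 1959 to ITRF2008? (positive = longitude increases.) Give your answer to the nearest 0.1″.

sin φ = -0.363561, cos φ = 0.931570, sin λ = 0.383699, cos λ = 0.923458.
East component: ΔE = −sin λ·ΔX + cos λ·ΔY = −(0.383699)(-603) + (0.923458)(475) = 670.01 m.
1° of latitude spans 3600 × 30.87 = 111132 m; at latitude φ, 1° of longitude spans that × cos φ = 103527.3 m, so Δλ = 670.01 / 103527.3 × 3600 = 23.299″.

Δλ = 23.3″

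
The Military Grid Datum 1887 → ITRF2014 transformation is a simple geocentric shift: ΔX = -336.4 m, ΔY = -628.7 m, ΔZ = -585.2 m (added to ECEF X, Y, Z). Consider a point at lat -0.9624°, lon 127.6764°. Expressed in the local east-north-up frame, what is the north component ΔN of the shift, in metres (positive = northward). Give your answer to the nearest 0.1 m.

At φ = -0.9624°, λ = 127.6764°: sin φ = -0.016796, cos φ = 0.999859, sin λ = 0.791475, cos λ = -0.611201.
ΔN = −sin φ cos λ·ΔX − sin φ sin λ·ΔY + cos φ·ΔZ = −(-0.016796)(-0.611201)(-336.4) − (-0.016796)(0.791475)(-628.7) + (0.999859)(-585.2) = -590.02 m.

ΔN = -590.0 m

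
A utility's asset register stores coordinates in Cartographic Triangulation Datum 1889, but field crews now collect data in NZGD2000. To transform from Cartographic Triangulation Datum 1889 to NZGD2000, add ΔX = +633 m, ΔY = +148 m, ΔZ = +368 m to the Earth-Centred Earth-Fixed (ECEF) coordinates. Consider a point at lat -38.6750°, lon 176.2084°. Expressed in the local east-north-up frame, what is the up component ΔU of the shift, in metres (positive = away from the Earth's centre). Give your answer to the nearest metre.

The local up (radial) axis is (cos φ cos λ, cos φ sin λ, sin φ), giving ΔU = -493.103 + 7.641 − 229.964 = -715.43 m.

ΔU = -715 m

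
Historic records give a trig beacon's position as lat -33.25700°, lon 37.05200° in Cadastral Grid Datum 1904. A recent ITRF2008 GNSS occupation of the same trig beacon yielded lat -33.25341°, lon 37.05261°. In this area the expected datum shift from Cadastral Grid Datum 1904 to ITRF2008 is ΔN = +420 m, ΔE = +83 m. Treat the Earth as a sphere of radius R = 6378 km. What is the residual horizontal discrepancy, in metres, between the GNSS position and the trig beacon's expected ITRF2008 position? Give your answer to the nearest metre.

33 m

Observed coordinate differences: Δφ = +0.00359°, Δλ = +0.00061°.
Converting to metres (1° lat = 111317 m, cos φ = 0.836219): observed ΔN = 399.6 m, observed ΔE = 56.8 m.
Subtracting the expected shift leaves a residual of 399.6 − (420) = -20.4 m north and 56.8 − (83) = -26.2 m east.
Residual distance = √((-20.4)² + (-26.2)²) = 33.2 m.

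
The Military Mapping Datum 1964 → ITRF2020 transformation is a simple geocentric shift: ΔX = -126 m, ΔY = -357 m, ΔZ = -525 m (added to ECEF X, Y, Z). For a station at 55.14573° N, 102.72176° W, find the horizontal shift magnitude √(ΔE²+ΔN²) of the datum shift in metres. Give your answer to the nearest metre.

At φ = 55.14573°, λ = -102.72176°: sin φ = 0.820608, cos φ = 0.571491, sin λ = -0.975451, cos λ = -0.220217.
ΔE = −sin λ·ΔX + cos λ·ΔY = −(-0.975451)·(-126) + (-0.220217)·(-357) = -44.29 m.
ΔN = −sin φ cos λ·ΔX − sin φ sin λ·ΔY + cos φ·ΔZ = −(0.820608)(-0.220217)(-126) − (0.820608)(-0.975451)(-357) + (0.571491)(-525) = -608.57 m.
Horizontal magnitude = √(ΔE² + ΔN²) = √((-44.29)² + (-608.57)²) = 610.18 m.

610 m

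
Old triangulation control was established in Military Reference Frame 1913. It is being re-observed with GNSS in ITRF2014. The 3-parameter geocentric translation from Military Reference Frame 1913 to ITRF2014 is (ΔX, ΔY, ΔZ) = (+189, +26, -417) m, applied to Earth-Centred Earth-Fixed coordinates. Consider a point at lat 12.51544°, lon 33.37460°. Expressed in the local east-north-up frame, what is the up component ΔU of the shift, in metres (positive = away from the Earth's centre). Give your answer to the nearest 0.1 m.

At φ = 12.51544°, λ = 33.37460°: sin φ = 0.216703, cos φ = 0.976238, sin λ = 0.550111, cos λ = 0.835092.
ΔU = cos φ cos λ·ΔX + cos φ sin λ·ΔY + sin φ·ΔZ = (0.976238)(0.835092)(189) + (0.976238)(0.550111)(26) + (0.216703)(-417) = 77.68 m.

ΔU = 77.7 m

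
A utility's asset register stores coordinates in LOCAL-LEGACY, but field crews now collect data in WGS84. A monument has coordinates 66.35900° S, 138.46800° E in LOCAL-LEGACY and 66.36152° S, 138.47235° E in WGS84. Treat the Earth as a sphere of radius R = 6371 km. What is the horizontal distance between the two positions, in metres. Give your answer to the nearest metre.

Δφ = -66.36152° − -66.35900° = -0.00252°; Δλ = 138.47235° − 138.46800° = +0.00435°.
1° along a meridian = πR/180 = 111195 m.
ΔN = Δφ × 111195 = -280.2 m; ΔE = Δλ × 111195 × cos(-66.35900°) = +0.00435 × 111195 × 0.401005 = 194.0 m.
Distance = √(ΔE² + ΔN²) = √(194.0² + (-280.2)²) = 340.8 m.

341 m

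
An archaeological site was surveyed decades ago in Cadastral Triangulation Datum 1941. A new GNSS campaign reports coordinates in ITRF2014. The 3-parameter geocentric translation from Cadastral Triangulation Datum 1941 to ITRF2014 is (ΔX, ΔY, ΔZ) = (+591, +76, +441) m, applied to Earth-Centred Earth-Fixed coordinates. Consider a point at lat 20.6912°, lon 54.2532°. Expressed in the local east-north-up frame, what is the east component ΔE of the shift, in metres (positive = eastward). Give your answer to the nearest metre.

ΔE = -435 m

At φ = 20.6912°, λ = 54.2532°: sin φ = 0.353331, cos φ = 0.935498, sin λ = 0.811607, cos λ = 0.584204.
ΔE = −sin λ·ΔX + cos λ·ΔY = −(0.811607)·(591) + (0.584204)·(76) = -435.26 m.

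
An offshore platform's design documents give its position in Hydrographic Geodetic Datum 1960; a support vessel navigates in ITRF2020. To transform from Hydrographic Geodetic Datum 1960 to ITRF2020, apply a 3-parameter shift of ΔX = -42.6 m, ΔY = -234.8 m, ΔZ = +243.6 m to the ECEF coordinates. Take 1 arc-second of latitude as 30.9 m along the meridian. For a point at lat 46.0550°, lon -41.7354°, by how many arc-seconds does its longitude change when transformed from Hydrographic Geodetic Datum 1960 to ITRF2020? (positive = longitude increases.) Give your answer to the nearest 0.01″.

sin φ = 0.720006, cos φ = 0.693968, sin λ = -0.665692, cos λ = 0.746227.
East component: ΔE = −sin λ·ΔX + cos λ·ΔY = −(-0.665692)(-42.6) + (0.746227)(-234.8) = -203.57 m.
1° of latitude spans 3600 × 30.90 = 111240 m; at latitude φ, 1° of longitude spans that × cos φ = 77196.9 m, so Δλ = -203.57 / 77196.9 × 3600 = -9.493″.

Δλ = -9.49″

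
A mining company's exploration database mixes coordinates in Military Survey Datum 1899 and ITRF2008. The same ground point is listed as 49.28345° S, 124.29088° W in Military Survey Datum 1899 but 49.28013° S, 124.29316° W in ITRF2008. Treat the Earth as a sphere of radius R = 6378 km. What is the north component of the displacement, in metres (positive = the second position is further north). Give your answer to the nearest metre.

ΔN = 370 m

Δφ = -49.28013° − -49.28345° = +0.00332°; Δλ = -124.29316° − -124.29088° = -0.00228°.
1° along a meridian = πR/180 = 111317 m.
ΔN = Δφ × 111317 = 369.6 m; ΔE = Δλ × 111317 × cos(-49.28345°) = -0.00228 × 111317 × 0.652317 = -165.6 m.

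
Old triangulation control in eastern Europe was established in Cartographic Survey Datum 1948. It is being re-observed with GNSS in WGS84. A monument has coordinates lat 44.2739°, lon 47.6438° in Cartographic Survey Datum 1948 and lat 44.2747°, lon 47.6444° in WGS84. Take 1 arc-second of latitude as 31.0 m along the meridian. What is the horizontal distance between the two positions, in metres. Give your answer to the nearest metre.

Δφ = 44.2747° − 44.2739° = +0.0008°; Δλ = 47.6444° − 47.6438° = +0.0006°.
1° of latitude = 3600 × 31.00 = 111600 m.
ΔN = Δφ × 111600 = 89.3 m; ΔE = Δλ × 111600 × cos(44.2739°) = +0.0006 × 111600 × 0.716011 = 47.9 m.
Distance = √(ΔE² + ΔN²) = √(47.9² + 89.3²) = 101.3 m.

101 m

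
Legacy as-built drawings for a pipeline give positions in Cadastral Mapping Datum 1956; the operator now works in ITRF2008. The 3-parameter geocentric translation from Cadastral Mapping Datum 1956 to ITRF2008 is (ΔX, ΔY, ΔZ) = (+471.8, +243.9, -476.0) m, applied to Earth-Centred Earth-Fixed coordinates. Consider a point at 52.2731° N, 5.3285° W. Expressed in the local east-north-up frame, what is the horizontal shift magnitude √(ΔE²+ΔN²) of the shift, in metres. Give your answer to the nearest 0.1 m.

705.7 m

At φ = 52.2731°, λ = -5.3285°: sin φ = 0.790936, cos φ = 0.611898, sin λ = -0.092866, cos λ = 0.995679.
ΔE = −sin λ·ΔX + cos λ·ΔY = −(-0.092866)·(471.8) + (0.995679)·(243.9) = 286.66 m.
ΔN = −sin φ cos λ·ΔX − sin φ sin λ·ΔY + cos φ·ΔZ = −(0.790936)(0.995679)(471.8) − (0.790936)(-0.092866)(243.9) + (0.611898)(-476.0) = -644.90 m.
Horizontal magnitude = √(ΔE² + ΔN²) = √(286.66² + (-644.90)²) = 705.74 m.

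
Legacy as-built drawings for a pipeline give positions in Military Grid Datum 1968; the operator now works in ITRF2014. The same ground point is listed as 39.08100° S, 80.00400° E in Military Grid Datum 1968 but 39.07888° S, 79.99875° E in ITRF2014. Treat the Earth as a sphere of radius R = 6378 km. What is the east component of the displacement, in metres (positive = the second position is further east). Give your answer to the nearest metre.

ΔE = -454 m

Δφ = -39.07888° − -39.08100° = +0.00212°; Δλ = 79.99875° − 80.00400° = -0.00525°.
1° along a meridian = πR/180 = 111317 m.
ΔN = Δφ × 111317 = 236.0 m; ΔE = Δλ × 111317 × cos(-39.08100°) = -0.00525 × 111317 × 0.776256 = -453.7 m.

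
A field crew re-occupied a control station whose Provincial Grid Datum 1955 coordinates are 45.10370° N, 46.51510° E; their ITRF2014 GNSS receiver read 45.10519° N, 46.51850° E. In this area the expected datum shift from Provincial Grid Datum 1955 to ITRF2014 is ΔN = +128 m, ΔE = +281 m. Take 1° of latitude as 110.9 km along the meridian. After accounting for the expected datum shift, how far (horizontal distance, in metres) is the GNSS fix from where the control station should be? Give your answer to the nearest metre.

Observed coordinate differences: Δφ = +0.00149°, Δλ = +0.00340°.
Converting to metres (1° lat = 110900 m, cos φ = 0.705826): observed ΔN = 165.2 m, observed ΔE = 266.1 m.
Subtracting the expected shift leaves a residual of 165.2 − (128) = 37.2 m north and 266.1 − (281) = -14.9 m east.
Residual distance = √(37.2² + (-14.9)²) = 40.1 m.

40 m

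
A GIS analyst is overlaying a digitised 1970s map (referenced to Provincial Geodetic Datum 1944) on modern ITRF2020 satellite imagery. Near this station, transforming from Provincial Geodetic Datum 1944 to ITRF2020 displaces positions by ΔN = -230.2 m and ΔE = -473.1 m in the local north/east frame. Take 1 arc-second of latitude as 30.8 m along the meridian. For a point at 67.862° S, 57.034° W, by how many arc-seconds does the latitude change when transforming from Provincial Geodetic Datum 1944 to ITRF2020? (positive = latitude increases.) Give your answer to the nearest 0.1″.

Δφ = -7.5″

1″ of latitude = 30.80 m, so Δφ = -230.2 / 30.80 = -7.474″.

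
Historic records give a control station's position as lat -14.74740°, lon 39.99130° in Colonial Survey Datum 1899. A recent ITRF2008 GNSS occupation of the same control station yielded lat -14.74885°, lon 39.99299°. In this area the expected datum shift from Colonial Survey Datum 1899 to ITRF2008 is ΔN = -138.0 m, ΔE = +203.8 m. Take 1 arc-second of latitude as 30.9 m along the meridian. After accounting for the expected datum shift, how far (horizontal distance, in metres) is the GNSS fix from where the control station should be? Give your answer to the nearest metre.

32 m

Observed coordinate differences: Δφ = -0.00145°, Δλ = +0.00169°.
Converting to metres (1° lat = 111240 m, cos φ = 0.967057): observed ΔN = -161.3 m, observed ΔE = 181.8 m.
Subtracting the expected shift leaves a residual of -161.3 − (-138.0) = -23.3 m north and 181.8 − (203.8) = -22.0 m east.
Residual distance = √((-23.3)² + (-22.0)²) = 32.0 m.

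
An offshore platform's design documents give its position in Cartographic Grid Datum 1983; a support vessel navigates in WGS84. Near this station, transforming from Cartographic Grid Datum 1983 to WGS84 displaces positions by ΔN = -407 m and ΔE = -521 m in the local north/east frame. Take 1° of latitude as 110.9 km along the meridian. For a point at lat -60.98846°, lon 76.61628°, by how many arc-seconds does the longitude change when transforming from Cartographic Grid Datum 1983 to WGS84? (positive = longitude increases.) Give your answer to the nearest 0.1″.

Δλ = -34.9″

At latitude -60.98846°, cos φ = 0.484986.
1° of longitude at this latitude = 110.9 × cos φ = 53.78 km, so Δλ = -521.0 / 53784.9 = -0.0096867° = -34.872″.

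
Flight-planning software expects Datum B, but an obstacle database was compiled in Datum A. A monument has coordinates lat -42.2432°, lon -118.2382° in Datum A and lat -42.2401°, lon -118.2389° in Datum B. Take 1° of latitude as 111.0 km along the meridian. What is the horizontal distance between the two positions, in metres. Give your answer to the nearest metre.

349 m

Δφ = -42.2401° − -42.2432° = +0.0031°; Δλ = -118.2389° − -118.2382° = -0.0007°.
ΔN = Δφ × 111000 = 344.1 m; ΔE = Δλ × 111000 × cos(-42.2432°) = -0.0007 × 111000 × 0.740298 = -57.5 m.
Distance = √(ΔE² + ΔN²) = √((-57.5)² + 344.1²) = 348.9 m.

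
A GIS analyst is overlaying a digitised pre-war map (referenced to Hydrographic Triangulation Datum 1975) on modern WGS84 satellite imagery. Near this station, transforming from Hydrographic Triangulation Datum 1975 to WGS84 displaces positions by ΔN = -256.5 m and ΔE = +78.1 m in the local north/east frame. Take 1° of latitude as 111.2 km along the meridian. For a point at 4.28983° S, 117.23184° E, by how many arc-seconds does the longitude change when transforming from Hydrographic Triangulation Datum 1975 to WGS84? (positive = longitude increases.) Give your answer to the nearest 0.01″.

At latitude -4.28983°, cos φ = 0.997198.
1° of longitude at this latitude = 111.2 × cos φ = 110.89 km, so Δλ = 78.1 / 110888.5 = 0.0007043° = 2.536″.

Δλ = 2.54″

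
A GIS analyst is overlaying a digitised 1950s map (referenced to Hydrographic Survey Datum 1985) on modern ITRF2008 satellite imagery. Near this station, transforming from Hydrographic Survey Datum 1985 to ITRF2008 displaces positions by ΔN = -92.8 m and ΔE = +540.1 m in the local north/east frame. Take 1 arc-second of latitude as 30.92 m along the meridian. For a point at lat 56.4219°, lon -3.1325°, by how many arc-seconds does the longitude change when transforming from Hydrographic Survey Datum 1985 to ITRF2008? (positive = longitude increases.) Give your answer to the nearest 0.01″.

At latitude 56.4219°, cos φ = 0.553073.
1″ of longitude at this latitude = 30.92 × cos φ = 17.1010 m, so Δλ = 540.1 / 17.1010 = 31.583″.

Δλ = 31.58″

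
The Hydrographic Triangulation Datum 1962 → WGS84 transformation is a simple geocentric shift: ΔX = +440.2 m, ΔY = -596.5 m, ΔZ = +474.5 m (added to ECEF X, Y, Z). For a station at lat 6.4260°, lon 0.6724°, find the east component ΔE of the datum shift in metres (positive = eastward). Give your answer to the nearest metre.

ΔE = -602 m

The local east axis at (φ, λ) is (−sin λ, cos λ, 0), so ΔE = −sin(0.6724°)·440.2 + cos(0.6724°)·(-596.5) = -601.62 m.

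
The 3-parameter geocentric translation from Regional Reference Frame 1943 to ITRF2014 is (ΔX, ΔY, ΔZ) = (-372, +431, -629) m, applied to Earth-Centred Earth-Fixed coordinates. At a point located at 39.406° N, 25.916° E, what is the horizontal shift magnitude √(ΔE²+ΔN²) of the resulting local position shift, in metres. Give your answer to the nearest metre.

676 m

At φ = 39.406°, λ = 25.916°: sin φ = 0.634811, cos φ = 0.772667, sin λ = 0.437053, cos λ = 0.899436.
ΔE = −sin λ·ΔX + cos λ·ΔY = −(0.437053)·(-372) + (0.899436)·(431) = 550.24 m.
ΔN = −sin φ cos λ·ΔX − sin φ sin λ·ΔY + cos φ·ΔZ = −(0.634811)(0.899436)(-372) − (0.634811)(0.437053)(431) + (0.772667)(-629) = -393.19 m.
Horizontal magnitude = √(ΔE² + ΔN²) = √(550.24² + (-393.19)²) = 676.28 m.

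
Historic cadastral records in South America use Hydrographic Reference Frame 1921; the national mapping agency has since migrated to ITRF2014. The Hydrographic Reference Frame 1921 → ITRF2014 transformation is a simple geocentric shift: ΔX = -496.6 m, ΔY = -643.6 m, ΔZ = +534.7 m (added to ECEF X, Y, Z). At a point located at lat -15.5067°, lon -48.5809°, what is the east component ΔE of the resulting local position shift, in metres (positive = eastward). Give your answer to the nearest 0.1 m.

ΔE = -798.2 m

The local east axis at (φ, λ) is (−sin λ, cos λ, 0), so ΔE = −sin(-48.5809°)·(-496.6) + cos(-48.5809°)·(-643.6) = -798.18 m.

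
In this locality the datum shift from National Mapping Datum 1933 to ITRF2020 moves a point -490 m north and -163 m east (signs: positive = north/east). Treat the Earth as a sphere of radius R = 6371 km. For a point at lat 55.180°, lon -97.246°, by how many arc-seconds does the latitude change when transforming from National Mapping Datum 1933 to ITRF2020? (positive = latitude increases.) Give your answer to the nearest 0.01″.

Δφ = -15.86″

On a sphere of radius R, 1 rad of latitude = R, so Δφ = ΔN / R = -490.0 / 6371000 = -7.6911e-05 rad = -15.864″.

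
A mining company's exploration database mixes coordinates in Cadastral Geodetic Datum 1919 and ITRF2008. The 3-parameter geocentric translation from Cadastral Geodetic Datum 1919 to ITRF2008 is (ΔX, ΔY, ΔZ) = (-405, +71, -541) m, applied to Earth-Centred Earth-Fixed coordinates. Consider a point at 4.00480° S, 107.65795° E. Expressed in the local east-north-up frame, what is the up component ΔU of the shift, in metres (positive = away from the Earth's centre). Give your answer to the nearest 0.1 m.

ΔU = 227.8 m

The local up (radial) axis is (cos φ cos λ, cos φ sin λ, sin φ), giving ΔU = 122.550 + 67.490 + 37.783 = 227.82 m.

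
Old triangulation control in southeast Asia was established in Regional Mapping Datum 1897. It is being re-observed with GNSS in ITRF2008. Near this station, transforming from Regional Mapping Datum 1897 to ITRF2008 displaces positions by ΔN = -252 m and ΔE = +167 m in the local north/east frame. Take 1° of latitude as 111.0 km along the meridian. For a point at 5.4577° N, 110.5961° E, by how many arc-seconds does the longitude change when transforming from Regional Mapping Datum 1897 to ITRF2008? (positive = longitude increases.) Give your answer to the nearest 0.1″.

At latitude 5.4577°, cos φ = 0.995467.
1° of longitude at this latitude = 111.0 × cos φ = 110.50 km, so Δλ = 167.0 / 110496.8 = 0.0015114° = 5.441″.

Δλ = 5.4″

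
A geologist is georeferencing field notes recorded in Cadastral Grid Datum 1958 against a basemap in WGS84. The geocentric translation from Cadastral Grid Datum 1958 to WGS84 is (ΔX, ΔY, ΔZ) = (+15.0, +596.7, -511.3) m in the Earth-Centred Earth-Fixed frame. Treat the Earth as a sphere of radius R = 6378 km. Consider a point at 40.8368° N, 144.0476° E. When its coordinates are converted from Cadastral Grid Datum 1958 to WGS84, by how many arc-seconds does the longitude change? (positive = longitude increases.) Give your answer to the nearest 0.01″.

Δλ = -21.02″

sin φ = 0.653907, cos φ = 0.756575, sin λ = 0.587113, cos λ = -0.809505.
East component: ΔE = −sin λ·ΔX + cos λ·ΔY = −(0.587113)(15.0) + (-0.809505)(596.7) = -491.84 m.
1° of latitude spans πR/180 = 111317 m; at latitude φ, 1° of longitude spans that × cos φ = 84219.8 m, so Δλ = -491.84 / 84219.8 × 3600 = -21.024″.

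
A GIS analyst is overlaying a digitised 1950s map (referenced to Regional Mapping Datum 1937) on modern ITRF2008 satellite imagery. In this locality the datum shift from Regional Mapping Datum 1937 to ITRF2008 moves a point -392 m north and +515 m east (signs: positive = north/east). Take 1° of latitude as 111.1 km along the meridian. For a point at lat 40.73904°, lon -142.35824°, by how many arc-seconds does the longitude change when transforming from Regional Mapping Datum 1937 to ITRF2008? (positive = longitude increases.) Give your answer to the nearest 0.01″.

At latitude 40.73904°, cos φ = 0.757690.
1° of longitude at this latitude = 111.1 × cos φ = 84.18 km, so Δλ = 515.0 / 84179.3 = 0.0061179° = 22.024″.

Δλ = 22.02″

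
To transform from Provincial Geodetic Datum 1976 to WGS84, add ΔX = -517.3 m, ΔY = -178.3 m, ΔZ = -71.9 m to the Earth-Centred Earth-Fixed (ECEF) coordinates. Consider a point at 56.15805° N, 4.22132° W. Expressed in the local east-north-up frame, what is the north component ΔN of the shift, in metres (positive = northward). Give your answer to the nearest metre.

ΔN = 378 m

The local north axis is (−sin φ cos λ, −sin φ sin λ, cos φ), giving ΔN = 428.492 − 10.901 − 40.041 = 377.55 m.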